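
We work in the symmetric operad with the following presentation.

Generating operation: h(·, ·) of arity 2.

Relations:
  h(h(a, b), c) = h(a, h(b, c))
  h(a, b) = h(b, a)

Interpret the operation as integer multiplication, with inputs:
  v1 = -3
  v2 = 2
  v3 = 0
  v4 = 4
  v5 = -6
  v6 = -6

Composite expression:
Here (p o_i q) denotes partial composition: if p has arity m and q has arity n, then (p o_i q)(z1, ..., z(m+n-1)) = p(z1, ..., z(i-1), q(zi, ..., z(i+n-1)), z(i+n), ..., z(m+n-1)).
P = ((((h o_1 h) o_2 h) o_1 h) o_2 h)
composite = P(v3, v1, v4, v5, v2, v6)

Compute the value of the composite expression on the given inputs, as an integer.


0

h(v1, v4) = -12
h(v3, h(v1, v4)) = 0
h(v5, v2) = -12
h(h(v3, h(v1, v4)), h(v5, v2)) = 0
h(h(h(v3, h(v1, v4)), h(v5, v2)), v6) = 0


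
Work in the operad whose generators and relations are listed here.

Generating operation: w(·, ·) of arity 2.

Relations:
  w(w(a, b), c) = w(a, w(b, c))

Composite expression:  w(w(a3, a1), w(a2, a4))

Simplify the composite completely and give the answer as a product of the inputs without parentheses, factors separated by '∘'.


a3 ∘ a1 ∘ a2 ∘ a4

Associativity of w dissolves the nesting; only the a-input order survives.
w(a3, a1) linearizes to a3 ∘ a1
w(a2, a4) linearizes to a2 ∘ a4
w(w(a3, a1), w(a2, a4)) linearizes to a3 ∘ a1 ∘ a2 ∘ a4


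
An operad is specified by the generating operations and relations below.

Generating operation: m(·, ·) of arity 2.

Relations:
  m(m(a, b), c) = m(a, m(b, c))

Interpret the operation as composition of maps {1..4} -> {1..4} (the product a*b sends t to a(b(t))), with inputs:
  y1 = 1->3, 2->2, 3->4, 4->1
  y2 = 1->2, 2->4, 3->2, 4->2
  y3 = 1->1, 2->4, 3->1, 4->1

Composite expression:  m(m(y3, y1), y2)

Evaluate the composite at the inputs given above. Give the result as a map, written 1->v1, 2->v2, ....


1->4, 2->1, 3->4, 4->4

m(y3, y1) = 1->1, 2->4, 3->1, 4->1
m(m(y3, y1), y2) = 1->4, 2->1, 3->4, 4->4


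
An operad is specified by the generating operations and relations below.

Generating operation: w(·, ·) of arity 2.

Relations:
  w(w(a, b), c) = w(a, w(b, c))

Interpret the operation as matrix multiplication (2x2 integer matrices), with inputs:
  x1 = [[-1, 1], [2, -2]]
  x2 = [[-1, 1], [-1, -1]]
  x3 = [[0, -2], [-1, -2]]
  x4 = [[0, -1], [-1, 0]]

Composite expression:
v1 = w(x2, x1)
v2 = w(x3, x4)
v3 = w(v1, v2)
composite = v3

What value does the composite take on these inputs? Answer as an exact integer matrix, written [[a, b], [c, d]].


[[0, -3], [0, 1]]

w(x2, x1) = [[3, -3], [-1, 1]]
w(x3, x4) = [[2, 0], [2, 1]]
w(w(x2, x1), w(x3, x4)) = [[0, -3], [0, 1]]


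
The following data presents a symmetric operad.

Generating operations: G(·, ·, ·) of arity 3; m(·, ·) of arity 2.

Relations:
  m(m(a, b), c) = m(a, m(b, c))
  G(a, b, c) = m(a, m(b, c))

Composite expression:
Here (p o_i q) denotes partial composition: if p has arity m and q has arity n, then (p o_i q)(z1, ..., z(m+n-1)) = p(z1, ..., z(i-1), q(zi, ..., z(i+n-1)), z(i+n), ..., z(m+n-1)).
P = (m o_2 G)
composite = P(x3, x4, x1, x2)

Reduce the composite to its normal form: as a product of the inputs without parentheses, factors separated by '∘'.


x3 ∘ x4 ∘ x1 ∘ x2

The m-tree's shape is irrelevant; the x-reading-order decides.
G(x4, x1, x2) flattens to x4 ∘ x1 ∘ x2
m(x3, G(x4, x1, x2)) flattens to x3 ∘ x4 ∘ x1 ∘ x2


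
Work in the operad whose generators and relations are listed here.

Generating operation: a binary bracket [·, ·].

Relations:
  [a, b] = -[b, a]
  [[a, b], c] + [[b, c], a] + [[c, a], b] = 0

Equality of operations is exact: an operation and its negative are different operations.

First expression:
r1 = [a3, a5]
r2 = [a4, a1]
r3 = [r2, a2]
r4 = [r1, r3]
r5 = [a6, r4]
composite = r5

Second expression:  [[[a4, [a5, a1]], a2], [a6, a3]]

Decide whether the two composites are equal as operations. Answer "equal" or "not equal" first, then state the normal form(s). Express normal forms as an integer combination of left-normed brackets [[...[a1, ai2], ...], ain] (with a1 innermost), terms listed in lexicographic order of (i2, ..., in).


not equal — first -[[[[[a1, a4], a2], a3], a5], a6] + [[[[[a1, a4], a2], a5], a3], a6], second -[[[[[a1, a5], a4], a2], a3], a6] + [[[[[a1, a5], a4], a2], a6], a3]


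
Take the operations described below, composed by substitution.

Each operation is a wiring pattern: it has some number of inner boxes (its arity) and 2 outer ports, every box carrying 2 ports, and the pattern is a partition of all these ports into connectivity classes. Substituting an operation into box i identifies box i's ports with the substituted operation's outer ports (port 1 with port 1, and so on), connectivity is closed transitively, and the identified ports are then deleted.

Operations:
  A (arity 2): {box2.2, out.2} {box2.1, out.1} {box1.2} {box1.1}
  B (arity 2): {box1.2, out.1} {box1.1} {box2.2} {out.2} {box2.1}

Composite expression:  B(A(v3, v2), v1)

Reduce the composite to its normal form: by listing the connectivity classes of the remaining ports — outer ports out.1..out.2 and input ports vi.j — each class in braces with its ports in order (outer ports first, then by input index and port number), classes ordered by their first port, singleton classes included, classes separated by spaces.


Connectivity passes through glued B-boundaries; trace each wire chain.
the subtree at A composes to {out.1, v2.1} {out.2, v2.2} {v3.1} {v3.2} on (v3, v2); out.j = own outer ports
the subtree at B composes to {out.1, v2.2} {out.2} {v1.1} {v1.2} {v2.1} {v3.1} {v3.2} on (v3, v2, v1); out.j = own outer ports

{out.1, v2.2} {out.2} {v1.1} {v1.2} {v2.1} {v3.1} {v3.2}


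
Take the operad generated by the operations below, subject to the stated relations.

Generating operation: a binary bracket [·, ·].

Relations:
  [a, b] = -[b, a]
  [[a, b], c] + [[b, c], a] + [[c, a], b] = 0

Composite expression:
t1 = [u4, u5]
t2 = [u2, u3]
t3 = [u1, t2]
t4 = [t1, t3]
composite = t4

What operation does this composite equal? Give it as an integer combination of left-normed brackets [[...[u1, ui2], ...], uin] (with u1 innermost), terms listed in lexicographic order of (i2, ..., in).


-[[[[u1, u2], u3], u4], u5] + [[[[u1, u2], u3], u5], u4] + [[[[u1, u3], u2], u4], u5] - [[[[u1, u3], u2], u5], u4]


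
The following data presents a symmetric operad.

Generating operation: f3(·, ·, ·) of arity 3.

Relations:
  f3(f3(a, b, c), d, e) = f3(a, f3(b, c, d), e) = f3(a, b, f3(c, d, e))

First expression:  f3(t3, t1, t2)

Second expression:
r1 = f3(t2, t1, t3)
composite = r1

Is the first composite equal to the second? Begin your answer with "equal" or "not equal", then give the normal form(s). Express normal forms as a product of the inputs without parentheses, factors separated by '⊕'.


not equal; the first gives t3 ⊕ t1 ⊕ t2 and the second t2 ⊕ t1 ⊕ t3

Normal form of the first expression: t3 ⊕ t1 ⊕ t2
Normal form of the second expression: t2 ⊕ t1 ⊕ t3
Different reductions; not equal.


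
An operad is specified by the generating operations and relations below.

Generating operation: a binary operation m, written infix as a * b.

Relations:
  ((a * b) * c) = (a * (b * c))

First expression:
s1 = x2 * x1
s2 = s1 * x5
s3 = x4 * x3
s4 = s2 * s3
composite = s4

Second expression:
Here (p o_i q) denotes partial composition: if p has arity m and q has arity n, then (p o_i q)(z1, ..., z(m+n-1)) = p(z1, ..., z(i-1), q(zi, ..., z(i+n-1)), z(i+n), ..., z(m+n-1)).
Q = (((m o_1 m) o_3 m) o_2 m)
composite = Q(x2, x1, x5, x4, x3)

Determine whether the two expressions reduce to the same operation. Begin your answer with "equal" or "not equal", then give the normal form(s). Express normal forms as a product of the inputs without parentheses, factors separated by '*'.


equal: each reduces to x2 * x1 * x5 * x4 * x3

The first expression reduces to x2 * x1 * x5 * x4 * x3
The second expression reduces to x2 * x1 * x5 * x4 * x3
The normal forms match — equal.


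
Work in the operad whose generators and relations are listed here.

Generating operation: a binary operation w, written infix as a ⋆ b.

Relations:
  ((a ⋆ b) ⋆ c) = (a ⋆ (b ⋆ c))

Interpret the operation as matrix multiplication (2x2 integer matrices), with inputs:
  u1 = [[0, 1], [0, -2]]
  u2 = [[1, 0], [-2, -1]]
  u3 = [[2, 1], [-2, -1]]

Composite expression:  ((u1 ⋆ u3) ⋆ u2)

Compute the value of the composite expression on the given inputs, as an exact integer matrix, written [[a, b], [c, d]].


(u1 ⋆ u3) = [[-2, -1], [4, 2]]
((u1 ⋆ u3) ⋆ u2) = [[0, 1], [0, -2]]

[[0, 1], [0, -2]]


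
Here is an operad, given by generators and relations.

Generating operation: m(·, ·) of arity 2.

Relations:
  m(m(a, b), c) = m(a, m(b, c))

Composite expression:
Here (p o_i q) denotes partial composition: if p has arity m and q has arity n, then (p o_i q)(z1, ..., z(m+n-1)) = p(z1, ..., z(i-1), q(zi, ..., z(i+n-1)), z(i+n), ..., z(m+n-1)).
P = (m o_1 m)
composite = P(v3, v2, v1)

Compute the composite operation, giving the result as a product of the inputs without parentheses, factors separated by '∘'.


Associativity of m dissolves the nesting; only the v-input order survives.
m(v3, v2) collapses to v3 ∘ v2
m(m(v3, v2), v1) collapses to v3 ∘ v2 ∘ v1

v3 ∘ v2 ∘ v1


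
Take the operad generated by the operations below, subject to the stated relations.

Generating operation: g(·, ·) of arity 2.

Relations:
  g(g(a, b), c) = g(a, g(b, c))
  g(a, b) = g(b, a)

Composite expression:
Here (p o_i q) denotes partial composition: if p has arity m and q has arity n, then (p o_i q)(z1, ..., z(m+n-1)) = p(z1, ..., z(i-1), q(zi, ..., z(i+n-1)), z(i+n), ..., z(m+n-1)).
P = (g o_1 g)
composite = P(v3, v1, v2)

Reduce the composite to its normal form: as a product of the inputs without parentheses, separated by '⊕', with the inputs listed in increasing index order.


Reordering under g is free, so list the v-inputs canonically.
g(v3, v1) spells out as v3 ⊕ v1
g(g(v3, v1), v2) spells out as v3 ⊕ v1 ⊕ v2
putting the inputs in ascending order: v1 ⊕ v2 ⊕ v3

v1 ⊕ v2 ⊕ v3


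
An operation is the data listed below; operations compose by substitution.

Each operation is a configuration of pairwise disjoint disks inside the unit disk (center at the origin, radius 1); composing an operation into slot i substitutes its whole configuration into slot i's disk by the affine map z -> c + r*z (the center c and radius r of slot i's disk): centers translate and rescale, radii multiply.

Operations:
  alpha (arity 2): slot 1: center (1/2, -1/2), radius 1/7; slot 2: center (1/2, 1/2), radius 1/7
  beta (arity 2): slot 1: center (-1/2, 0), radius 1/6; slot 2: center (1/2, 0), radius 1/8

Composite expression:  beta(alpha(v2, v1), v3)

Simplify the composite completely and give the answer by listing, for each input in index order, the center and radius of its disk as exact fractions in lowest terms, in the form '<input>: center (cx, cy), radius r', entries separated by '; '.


Below beta, radii multiply path by path; the v-disk centers shift.
input v2: applying the 2 nested substitutions gives center (-5/12, -1/12), radius 1/42
input v1: applying the 2 nested substitutions gives center (-5/12, 1/12), radius 1/42
input v3: applying the 1 nested substitution gives center (1/2, 0), radius 1/8

v1: center (-5/12, 1/12), radius 1/42; v2: center (-5/12, -1/12), radius 1/42; v3: center (1/2, 0), radius 1/8


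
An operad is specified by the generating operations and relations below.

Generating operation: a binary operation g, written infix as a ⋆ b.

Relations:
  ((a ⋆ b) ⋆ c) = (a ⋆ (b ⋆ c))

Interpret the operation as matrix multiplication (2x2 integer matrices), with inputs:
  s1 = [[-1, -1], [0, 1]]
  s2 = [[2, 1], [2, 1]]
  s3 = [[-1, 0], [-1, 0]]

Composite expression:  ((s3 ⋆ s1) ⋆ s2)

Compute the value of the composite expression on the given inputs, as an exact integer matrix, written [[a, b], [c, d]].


[[4, 2], [4, 2]]

(s3 ⋆ s1) = [[1, 1], [1, 1]]
((s3 ⋆ s1) ⋆ s2) = [[4, 2], [4, 2]]


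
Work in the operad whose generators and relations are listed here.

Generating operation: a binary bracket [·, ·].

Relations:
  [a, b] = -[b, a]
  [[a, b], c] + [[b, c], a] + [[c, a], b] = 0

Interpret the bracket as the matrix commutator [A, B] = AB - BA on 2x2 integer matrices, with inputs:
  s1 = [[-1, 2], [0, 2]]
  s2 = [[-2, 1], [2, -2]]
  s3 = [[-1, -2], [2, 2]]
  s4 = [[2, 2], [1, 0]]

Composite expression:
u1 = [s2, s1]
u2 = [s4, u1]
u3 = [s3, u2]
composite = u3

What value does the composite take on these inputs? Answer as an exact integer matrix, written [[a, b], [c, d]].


[[-52, -126], [-48, 52]]

[s2, s1] = [[-4, 3], [-6, 4]]
[s4, [s2, s1]] = [[-15, 22], [4, 15]]
[s3, [s4, [s2, s1]]] = [[-52, -126], [-48, 52]]


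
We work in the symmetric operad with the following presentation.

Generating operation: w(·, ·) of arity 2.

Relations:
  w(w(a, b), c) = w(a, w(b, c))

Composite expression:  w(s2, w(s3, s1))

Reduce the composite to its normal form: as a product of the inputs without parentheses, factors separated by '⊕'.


s2 ⊕ s3 ⊕ s1


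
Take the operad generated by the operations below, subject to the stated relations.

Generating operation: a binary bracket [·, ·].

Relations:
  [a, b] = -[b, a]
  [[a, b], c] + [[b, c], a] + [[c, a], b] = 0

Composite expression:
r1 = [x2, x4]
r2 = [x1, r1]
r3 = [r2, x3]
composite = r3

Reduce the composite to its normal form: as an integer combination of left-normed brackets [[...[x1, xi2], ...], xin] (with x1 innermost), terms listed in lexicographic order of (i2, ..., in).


[[[x1, x2], x4], x3] - [[[x1, x4], x2], x3]

Antisymmetry and Jacobi reduce to x1-anchored left-normed brackets.
Composite bracket: [[x1, [x2, x4]], x3]
Applying ab - ba throughout gives 8 signed words (2^3 = 8).
The x1-initial words carry the normal form:
  sign of x1x2x4x3 is +1, so it contributes +[[[x1, x2], x4], x3]
  sign of x1x4x2x3 is -1, so it contributes -[[[x1, x4], x2], x3]


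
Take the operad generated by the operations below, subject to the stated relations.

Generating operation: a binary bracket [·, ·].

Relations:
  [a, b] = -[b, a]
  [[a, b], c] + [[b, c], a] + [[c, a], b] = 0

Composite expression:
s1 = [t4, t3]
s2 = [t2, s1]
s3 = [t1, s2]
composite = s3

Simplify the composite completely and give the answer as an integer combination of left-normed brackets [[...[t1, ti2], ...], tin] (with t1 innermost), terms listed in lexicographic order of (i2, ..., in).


-[[[t1, t2], t3], t4] + [[[t1, t2], t4], t3] + [[[t1, t3], t4], t2] - [[[t1, t4], t3], t2]

Expand each bracket as ab - ba; the t1-initial words give the coefficients.
Composite bracket: [t1, [t2, [t4, t3]]]
Applying ab - ba throughout gives 8 signed words (2^3 = 8).
Words beginning with t1 determine it all:
  the word t1t2t3t4 carries sign -1 and contributes -[[[t1, t2], t3], t4]
  the word t1t2t4t3 carries sign +1 and contributes +[[[t1, t2], t4], t3]
  the word t1t3t4t2 carries sign +1 and contributes +[[[t1, t3], t4], t2]
  the word t1t4t3t2 carries sign -1 and contributes -[[[t1, t4], t3], t2]


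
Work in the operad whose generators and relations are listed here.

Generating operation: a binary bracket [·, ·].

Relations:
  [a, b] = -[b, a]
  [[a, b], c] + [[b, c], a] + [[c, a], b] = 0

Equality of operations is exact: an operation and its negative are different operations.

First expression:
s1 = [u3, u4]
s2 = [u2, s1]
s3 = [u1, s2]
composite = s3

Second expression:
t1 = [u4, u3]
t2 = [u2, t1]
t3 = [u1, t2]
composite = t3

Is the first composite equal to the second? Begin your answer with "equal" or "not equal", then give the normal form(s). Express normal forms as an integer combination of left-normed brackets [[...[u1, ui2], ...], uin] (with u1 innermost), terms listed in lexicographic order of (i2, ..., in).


not equal; first: [[[u1, u2], u3], u4] - [[[u1, u2], u4], u3] - [[[u1, u3], u4], u2] + [[[u1, u4], u3], u2]; second: -[[[u1, u2], u3], u4] + [[[u1, u2], u4], u3] + [[[u1, u3], u4], u2] - [[[u1, u4], u3], u2]


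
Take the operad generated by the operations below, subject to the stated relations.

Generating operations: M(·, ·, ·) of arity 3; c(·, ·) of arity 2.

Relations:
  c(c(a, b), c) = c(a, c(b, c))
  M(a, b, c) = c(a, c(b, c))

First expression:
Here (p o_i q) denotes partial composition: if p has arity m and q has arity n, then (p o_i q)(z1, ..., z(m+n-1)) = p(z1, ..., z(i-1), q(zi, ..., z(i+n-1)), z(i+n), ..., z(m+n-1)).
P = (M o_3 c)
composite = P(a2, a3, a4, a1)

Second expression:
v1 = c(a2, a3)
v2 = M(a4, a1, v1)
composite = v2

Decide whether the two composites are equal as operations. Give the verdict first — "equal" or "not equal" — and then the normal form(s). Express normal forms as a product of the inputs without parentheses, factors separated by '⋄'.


not equal; first: a2 ⋄ a3 ⋄ a4 ⋄ a1; second: a4 ⋄ a1 ⋄ a2 ⋄ a3

The first composite normalizes to a2 ⋄ a3 ⋄ a4 ⋄ a1
The second composite normalizes to a4 ⋄ a1 ⋄ a2 ⋄ a3
The forms do not match — not equal.


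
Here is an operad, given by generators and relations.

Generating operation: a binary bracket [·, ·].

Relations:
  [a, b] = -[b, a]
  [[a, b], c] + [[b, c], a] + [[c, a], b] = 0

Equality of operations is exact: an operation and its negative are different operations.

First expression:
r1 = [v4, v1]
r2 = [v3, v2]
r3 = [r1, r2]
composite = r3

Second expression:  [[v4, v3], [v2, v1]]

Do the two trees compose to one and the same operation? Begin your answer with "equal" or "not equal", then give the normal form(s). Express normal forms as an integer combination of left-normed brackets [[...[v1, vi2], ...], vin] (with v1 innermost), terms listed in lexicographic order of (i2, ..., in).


not equal: they reduce to [[[v1, v4], v2], v3] - [[[v1, v4], v3], v2] and -[[[v1, v2], v3], v4] + [[[v1, v2], v4], v3]


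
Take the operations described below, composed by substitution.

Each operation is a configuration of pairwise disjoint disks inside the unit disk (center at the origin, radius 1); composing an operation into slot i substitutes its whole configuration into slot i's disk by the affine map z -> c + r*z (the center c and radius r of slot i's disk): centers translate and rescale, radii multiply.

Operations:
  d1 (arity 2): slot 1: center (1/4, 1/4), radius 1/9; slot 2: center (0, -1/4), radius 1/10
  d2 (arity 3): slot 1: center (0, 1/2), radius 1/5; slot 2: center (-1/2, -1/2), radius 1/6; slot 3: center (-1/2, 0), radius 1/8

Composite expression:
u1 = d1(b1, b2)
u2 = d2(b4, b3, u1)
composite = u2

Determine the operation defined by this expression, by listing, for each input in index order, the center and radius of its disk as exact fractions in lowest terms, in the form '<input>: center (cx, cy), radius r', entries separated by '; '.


b1: center (-15/32, 1/32), radius 1/72; b2: center (-1/2, -1/32), radius 1/80; b3: center (-1/2, -1/2), radius 1/6; b4: center (0, 1/2), radius 1/5

Nesting under d2 composes maps z -> c + r*z down each b-path.
b4: after 1 affine step, its disk has center (0, 1/2), radius 1/5
b3: after 1 affine step, its disk has center (-1/2, -1/2), radius 1/6
b1: after 2 affine steps, its disk has center (-15/32, 1/32), radius 1/72
b2: after 2 affine steps, its disk has center (-1/2, -1/32), radius 1/80


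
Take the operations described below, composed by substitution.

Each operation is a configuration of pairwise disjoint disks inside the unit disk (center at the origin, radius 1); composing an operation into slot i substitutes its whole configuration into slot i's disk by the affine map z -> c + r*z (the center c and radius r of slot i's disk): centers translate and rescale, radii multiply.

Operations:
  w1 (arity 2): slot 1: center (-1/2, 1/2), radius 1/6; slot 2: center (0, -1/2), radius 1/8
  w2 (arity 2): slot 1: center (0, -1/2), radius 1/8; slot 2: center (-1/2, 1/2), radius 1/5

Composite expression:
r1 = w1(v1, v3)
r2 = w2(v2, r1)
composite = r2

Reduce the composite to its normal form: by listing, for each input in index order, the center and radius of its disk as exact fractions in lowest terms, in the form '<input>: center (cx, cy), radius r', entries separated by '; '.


v1: center (-3/5, 3/5), radius 1/30; v2: center (0, -1/2), radius 1/8; v3: center (-1/2, 2/5), radius 1/40


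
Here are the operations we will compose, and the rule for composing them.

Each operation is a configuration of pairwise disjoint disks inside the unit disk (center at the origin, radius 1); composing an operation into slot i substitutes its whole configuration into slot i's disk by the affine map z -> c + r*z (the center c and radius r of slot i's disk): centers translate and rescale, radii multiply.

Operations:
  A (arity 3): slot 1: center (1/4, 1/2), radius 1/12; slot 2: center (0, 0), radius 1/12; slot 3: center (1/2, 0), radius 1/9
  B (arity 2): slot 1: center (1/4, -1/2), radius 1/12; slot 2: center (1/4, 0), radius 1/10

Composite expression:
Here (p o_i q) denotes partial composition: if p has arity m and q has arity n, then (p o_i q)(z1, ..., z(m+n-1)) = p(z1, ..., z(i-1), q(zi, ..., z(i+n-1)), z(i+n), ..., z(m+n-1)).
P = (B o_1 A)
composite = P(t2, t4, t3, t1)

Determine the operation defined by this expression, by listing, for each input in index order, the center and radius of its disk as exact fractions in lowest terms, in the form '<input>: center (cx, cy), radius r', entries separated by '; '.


Only the slot chain above each t matters under B; compose those maps.
input t2: applying the 2 nested substitutions gives center (13/48, -11/24), radius 1/144
input t4: applying the 2 nested substitutions gives center (1/4, -1/2), radius 1/144
input t3: applying the 2 nested substitutions gives center (7/24, -1/2), radius 1/108
input t1: applying the 1 nested substitution gives center (1/4, 0), radius 1/10

t1: center (1/4, 0), radius 1/10; t2: center (13/48, -11/24), radius 1/144; t3: center (7/24, -1/2), radius 1/108; t4: center (1/4, -1/2), radius 1/144


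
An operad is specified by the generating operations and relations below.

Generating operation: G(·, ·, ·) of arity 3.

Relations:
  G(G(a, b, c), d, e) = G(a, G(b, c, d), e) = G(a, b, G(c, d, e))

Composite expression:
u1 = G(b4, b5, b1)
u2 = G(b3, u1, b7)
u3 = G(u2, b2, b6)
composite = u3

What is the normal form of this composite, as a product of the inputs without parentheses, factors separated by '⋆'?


b3 ⋆ b4 ⋆ b5 ⋆ b1 ⋆ b7 ⋆ b2 ⋆ b6

Under associativity of G, the answer is the b's in reading order.
G(b4, b5, b1) reduces to b4 ⋆ b5 ⋆ b1
G(b3, G(b4, b5, b1), b7) reduces to b3 ⋆ b4 ⋆ b5 ⋆ b1 ⋆ b7
G(G(b3, G(b4, b5, b1), b7), b2, b6) reduces to b3 ⋆ b4 ⋆ b5 ⋆ b1 ⋆ b7 ⋆ b2 ⋆ b6


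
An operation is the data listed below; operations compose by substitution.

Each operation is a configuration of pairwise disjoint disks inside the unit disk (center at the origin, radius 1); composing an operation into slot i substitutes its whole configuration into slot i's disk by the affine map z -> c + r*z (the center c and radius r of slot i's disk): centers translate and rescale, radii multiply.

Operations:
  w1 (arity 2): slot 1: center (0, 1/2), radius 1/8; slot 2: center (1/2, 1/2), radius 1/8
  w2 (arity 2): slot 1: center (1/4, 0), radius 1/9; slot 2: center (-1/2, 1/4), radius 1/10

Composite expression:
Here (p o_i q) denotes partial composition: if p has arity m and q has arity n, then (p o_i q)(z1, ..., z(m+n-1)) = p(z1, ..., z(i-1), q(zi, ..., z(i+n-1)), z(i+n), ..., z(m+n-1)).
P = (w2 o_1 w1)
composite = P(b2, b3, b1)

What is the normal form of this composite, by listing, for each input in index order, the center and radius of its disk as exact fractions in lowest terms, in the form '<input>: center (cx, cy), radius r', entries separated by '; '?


Affine substitution under w2: radii multiply and b-centers shift.
for b2, the 2-step affine chain lands on center (1/4, 1/18), radius 1/72
for b3, the 2-step affine chain lands on center (11/36, 1/18), radius 1/72
for b1, the 1-step affine chain lands on center (-1/2, 1/4), radius 1/10

b1: center (-1/2, 1/4), radius 1/10; b2: center (1/4, 1/18), radius 1/72; b3: center (11/36, 1/18), radius 1/72


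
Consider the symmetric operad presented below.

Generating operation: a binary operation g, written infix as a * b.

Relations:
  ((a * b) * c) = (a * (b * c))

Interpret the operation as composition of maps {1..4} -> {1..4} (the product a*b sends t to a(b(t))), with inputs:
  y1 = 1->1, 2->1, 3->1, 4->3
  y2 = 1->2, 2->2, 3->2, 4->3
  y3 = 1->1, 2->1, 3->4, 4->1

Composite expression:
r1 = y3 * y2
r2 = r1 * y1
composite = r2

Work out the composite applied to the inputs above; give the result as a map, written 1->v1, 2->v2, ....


(y3 * y2) = 1->1, 2->1, 3->1, 4->4
((y3 * y2) * y1) = 1->1, 2->1, 3->1, 4->1

1->1, 2->1, 3->1, 4->1


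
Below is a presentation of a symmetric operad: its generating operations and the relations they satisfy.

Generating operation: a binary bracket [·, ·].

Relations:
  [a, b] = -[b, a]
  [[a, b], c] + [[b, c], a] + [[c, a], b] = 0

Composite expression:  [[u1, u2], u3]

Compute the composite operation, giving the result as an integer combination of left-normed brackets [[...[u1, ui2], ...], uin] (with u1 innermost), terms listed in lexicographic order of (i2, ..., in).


[[u1, u2], u3]


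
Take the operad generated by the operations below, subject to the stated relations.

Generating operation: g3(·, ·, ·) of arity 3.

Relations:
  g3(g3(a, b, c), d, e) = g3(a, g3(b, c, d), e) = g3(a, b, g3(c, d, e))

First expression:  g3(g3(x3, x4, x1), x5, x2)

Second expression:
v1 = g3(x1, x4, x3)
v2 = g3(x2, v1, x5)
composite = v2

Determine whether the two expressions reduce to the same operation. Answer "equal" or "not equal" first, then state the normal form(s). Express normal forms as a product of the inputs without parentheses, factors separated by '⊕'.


not equal; first: x3 ⊕ x4 ⊕ x1 ⊕ x5 ⊕ x2; second: x2 ⊕ x1 ⊕ x4 ⊕ x3 ⊕ x5

Reducing the first expression gives x3 ⊕ x4 ⊕ x1 ⊕ x5 ⊕ x2
Reducing the second expression gives x2 ⊕ x1 ⊕ x4 ⊕ x3 ⊕ x5
Different reductions; not equal.


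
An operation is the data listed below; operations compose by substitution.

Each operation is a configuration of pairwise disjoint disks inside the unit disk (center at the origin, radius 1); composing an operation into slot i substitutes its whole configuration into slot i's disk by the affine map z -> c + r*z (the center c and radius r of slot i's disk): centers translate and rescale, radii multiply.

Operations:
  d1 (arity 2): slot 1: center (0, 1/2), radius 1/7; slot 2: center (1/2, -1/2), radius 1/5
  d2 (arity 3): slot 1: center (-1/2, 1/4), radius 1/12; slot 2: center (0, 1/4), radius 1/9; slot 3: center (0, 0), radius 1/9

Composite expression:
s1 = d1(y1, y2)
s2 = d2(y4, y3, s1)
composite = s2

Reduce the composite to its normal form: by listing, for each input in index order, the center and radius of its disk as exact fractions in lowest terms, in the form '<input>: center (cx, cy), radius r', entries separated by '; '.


y1: center (0, 1/18), radius 1/63; y2: center (1/18, -1/18), radius 1/45; y3: center (0, 1/4), radius 1/9; y4: center (-1/2, 1/4), radius 1/12

Affine substitution under d2: radii multiply and y-centers shift.
input y4: applying the 1 nested substitution gives center (-1/2, 1/4), radius 1/12
input y3: applying the 1 nested substitution gives center (0, 1/4), radius 1/9
input y1: applying the 2 nested substitutions gives center (0, 1/18), radius 1/63
input y2: applying the 2 nested substitutions gives center (1/18, -1/18), radius 1/45


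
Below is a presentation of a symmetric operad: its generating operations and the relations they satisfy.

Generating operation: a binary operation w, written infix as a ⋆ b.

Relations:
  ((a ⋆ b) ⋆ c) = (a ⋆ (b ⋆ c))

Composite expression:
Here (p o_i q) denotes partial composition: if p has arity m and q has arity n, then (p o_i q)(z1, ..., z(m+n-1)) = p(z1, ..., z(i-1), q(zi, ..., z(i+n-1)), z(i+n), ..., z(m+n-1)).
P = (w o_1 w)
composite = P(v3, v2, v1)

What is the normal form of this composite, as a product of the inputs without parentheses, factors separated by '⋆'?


Under associativity of w, the answer is the v's in reading order.
(v3 ⋆ v2) reduces to v3 ⋆ v2
((v3 ⋆ v2) ⋆ v1) reduces to v3 ⋆ v2 ⋆ v1

v3 ⋆ v2 ⋆ v1


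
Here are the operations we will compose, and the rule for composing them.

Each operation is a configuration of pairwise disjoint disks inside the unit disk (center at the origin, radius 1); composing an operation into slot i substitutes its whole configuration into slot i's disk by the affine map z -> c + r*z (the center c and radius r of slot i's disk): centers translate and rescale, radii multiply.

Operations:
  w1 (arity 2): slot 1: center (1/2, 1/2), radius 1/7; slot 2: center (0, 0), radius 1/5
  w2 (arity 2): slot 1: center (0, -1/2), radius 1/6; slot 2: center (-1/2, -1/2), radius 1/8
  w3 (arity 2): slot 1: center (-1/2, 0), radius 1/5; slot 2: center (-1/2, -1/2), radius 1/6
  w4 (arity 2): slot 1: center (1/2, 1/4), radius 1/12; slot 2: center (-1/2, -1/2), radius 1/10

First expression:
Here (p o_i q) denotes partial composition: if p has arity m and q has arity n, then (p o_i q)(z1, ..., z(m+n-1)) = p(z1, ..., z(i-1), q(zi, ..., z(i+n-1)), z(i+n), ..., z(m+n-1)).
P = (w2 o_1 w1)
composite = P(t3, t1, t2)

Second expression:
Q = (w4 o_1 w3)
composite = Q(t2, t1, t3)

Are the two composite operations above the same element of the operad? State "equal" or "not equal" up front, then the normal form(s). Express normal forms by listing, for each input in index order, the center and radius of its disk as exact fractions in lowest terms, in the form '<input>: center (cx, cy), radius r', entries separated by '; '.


Normal form of the first expression: t1: center (0, -1/2), radius 1/30; t2: center (-1/2, -1/2), radius 1/8; t3: center (1/12, -5/12), radius 1/42
Normal form of the second expression: t1: center (11/24, 5/24), radius 1/72; t2: center (11/24, 1/4), radius 1/60; t3: center (-1/2, -1/2), radius 1/10
The forms do not match — not equal.

not equal; first: t1: center (0, -1/2), radius 1/30; t2: center (-1/2, -1/2), radius 1/8; t3: center (1/12, -5/12), radius 1/42; second: t1: center (11/24, 5/24), radius 1/72; t2: center (11/24, 1/4), radius 1/60; t3: center (-1/2, -1/2), radius 1/10


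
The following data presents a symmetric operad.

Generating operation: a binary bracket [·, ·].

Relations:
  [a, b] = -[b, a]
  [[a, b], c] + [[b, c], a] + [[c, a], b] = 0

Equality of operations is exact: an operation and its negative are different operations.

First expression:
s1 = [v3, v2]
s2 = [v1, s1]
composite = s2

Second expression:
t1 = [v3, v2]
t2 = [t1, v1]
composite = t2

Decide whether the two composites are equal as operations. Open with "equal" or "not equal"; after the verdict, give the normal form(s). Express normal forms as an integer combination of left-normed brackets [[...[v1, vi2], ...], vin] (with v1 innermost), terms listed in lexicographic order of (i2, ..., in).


not equal; first: -[[v1, v2], v3] + [[v1, v3], v2]; second: [[v1, v2], v3] - [[v1, v3], v2]

Reducing the first expression gives -[[v1, v2], v3] + [[v1, v3], v2]
Reducing the second expression gives [[v1, v2], v3] - [[v1, v3], v2]
Distinct normal forms: not equal.


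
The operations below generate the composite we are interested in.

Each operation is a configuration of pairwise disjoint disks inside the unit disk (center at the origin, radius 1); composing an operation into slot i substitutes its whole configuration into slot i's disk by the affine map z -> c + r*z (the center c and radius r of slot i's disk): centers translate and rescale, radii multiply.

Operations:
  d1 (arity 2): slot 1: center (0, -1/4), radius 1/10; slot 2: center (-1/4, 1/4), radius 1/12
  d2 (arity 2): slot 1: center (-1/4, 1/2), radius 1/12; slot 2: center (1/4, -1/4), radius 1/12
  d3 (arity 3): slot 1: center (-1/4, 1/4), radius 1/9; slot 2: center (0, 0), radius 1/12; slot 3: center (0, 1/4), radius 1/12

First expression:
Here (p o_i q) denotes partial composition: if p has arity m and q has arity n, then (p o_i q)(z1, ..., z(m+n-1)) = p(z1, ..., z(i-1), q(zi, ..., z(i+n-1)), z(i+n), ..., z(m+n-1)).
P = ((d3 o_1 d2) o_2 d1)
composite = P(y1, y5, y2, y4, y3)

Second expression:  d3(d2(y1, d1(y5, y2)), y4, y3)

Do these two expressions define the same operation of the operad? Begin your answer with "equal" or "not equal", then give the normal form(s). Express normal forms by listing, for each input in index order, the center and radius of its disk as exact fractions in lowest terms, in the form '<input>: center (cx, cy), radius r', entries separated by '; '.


The first composite normalizes to y1: center (-5/18, 11/36), radius 1/108; y2: center (-97/432, 97/432), radius 1/1296; y3: center (0, 1/4), radius 1/12; y4: center (0, 0), radius 1/12; y5: center (-2/9, 95/432), radius 1/1080
The second composite normalizes to y1: center (-5/18, 11/36), radius 1/108; y2: center (-97/432, 97/432), radius 1/1296; y3: center (0, 1/4), radius 1/12; y4: center (0, 0), radius 1/12; y5: center (-2/9, 95/432), radius 1/1080
Both agree, so they are equal.

equal: each reduces to y1: center (-5/18, 11/36), radius 1/108; y2: center (-97/432, 97/432), radius 1/1296; y3: center (0, 1/4), radius 1/12; y4: center (0, 0), radius 1/12; y5: center (-2/9, 95/432), radius 1/1080


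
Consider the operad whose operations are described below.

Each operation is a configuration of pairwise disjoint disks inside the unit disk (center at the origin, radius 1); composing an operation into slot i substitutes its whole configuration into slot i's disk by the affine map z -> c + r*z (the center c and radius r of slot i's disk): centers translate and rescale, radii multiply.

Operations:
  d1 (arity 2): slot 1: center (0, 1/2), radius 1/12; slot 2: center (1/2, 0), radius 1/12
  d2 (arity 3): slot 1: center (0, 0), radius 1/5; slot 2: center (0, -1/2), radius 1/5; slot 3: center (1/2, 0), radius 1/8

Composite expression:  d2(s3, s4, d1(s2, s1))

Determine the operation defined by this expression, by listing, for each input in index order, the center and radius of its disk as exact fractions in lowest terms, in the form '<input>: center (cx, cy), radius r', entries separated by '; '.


Nesting under d2 composes maps z -> c + r*z down each s-path.
for s3, the 1-step affine chain lands on center (0, 0), radius 1/5
for s4, the 1-step affine chain lands on center (0, -1/2), radius 1/5
for s2, the 2-step affine chain lands on center (1/2, 1/16), radius 1/96
for s1, the 2-step affine chain lands on center (9/16, 0), radius 1/96

s1: center (9/16, 0), radius 1/96; s2: center (1/2, 1/16), radius 1/96; s3: center (0, 0), radius 1/5; s4: center (0, -1/2), radius 1/5


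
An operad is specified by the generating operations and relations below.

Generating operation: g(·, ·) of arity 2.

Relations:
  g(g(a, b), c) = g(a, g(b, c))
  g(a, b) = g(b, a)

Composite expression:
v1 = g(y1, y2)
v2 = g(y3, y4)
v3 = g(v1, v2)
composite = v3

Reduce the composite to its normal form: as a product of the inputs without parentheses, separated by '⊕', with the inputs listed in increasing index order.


y1 ⊕ y2 ⊕ y3 ⊕ y4

Any arrangement under g is one operation, so sort the y-inputs.
g(y1, y2) linearizes to y1 ⊕ y2
g(y3, y4) linearizes to y3 ⊕ y4
g(g(y1, y2), g(y3, y4)) linearizes to y1 ⊕ y2 ⊕ y3 ⊕ y4
reordering the factors by index: y1 ⊕ y2 ⊕ y3 ⊕ y4


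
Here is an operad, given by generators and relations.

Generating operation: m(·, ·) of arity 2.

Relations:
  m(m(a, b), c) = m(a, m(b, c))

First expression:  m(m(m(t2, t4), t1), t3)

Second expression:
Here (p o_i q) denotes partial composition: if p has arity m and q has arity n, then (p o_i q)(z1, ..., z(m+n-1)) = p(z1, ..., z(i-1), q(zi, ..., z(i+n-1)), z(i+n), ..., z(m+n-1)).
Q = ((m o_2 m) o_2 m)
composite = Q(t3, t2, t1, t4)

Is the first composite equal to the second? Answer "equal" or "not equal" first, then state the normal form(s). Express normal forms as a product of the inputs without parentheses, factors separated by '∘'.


not equal — first t2 ∘ t4 ∘ t1 ∘ t3, second t3 ∘ t2 ∘ t1 ∘ t4


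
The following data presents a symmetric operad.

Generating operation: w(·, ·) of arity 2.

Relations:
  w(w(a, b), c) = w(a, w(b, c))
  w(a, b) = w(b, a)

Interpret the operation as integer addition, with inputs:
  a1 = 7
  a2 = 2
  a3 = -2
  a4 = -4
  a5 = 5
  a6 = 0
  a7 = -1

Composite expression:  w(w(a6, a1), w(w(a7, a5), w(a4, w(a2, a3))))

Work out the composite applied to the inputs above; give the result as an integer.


7

w(a6, a1) = 7
w(a7, a5) = 4
w(a2, a3) = 0
w(a4, w(a2, a3)) = -4
w(w(a7, a5), w(a4, w(a2, a3))) = 0
w(w(a6, a1), w(w(a7, a5), w(a4, w(a2, a3)))) = 7


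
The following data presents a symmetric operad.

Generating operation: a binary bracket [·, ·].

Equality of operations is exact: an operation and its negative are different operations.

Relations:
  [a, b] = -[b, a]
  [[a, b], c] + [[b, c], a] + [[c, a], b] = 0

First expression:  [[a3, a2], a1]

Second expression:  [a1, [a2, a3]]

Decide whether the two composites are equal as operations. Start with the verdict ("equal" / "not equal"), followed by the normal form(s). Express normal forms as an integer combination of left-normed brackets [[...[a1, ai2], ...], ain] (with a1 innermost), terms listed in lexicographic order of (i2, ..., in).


equal; the common form is [[a1, a2], a3] - [[a1, a3], a2]

The first expression, normalized: [[a1, a2], a3] - [[a1, a3], a2]
The second expression, normalized: [[a1, a2], a3] - [[a1, a3], a2]
Both agree, so they are equal.


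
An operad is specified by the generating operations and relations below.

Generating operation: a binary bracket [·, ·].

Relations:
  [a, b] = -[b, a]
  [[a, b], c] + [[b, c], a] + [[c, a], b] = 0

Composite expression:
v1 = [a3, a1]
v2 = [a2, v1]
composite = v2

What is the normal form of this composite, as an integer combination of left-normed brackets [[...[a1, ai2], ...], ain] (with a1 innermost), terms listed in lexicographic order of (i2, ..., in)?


[[a1, a3], a2]


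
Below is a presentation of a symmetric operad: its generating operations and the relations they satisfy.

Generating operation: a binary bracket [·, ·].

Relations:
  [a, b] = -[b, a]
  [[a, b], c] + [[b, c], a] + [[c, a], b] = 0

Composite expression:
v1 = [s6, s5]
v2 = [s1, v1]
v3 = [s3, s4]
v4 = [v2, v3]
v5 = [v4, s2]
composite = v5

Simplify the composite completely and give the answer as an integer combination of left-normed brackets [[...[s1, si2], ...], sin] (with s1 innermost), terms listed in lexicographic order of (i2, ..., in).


-[[[[[s1, s5], s6], s3], s4], s2] + [[[[[s1, s5], s6], s4], s3], s2] + [[[[[s1, s6], s5], s3], s4], s2] - [[[[[s1, s6], s5], s4], s3], s2]

Skip Jacobi rewriting: expand, keep s1-initial words, read off terms.
Composite bracket: [[[s1, [s6, s5]], [s3, s4]], s2]
The bracket unfolds into 32 signed words via [a, b] = ab - ba (2^5 = 32).
Words beginning with s1 determine it all:
  sign of s1s5s6s3s4s2 is -1, so it contributes -[[[[[s1, s5], s6], s3], s4], s2]
  sign of s1s5s6s4s3s2 is +1, so it contributes +[[[[[s1, s5], s6], s4], s3], s2]
  sign of s1s6s5s3s4s2 is +1, so it contributes +[[[[[s1, s6], s5], s3], s4], s2]
  sign of s1s6s5s4s3s2 is -1, so it contributes -[[[[[s1, s6], s5], s4], s3], s2]


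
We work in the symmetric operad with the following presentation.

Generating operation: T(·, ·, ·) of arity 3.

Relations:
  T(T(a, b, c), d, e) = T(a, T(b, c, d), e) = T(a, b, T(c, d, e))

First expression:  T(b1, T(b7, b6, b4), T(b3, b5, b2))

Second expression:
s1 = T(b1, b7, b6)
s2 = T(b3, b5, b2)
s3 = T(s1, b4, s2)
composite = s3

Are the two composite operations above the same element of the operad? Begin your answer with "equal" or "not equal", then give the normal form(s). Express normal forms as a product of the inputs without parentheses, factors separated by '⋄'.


In normal form, the first expression is b1 ⋄ b7 ⋄ b6 ⋄ b4 ⋄ b3 ⋄ b5 ⋄ b2
In normal form, the second expression is b1 ⋄ b7 ⋄ b6 ⋄ b4 ⋄ b3 ⋄ b5 ⋄ b2
Both agree, so they are equal.

equal; both compose to b1 ⋄ b7 ⋄ b6 ⋄ b4 ⋄ b3 ⋄ b5 ⋄ b2
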